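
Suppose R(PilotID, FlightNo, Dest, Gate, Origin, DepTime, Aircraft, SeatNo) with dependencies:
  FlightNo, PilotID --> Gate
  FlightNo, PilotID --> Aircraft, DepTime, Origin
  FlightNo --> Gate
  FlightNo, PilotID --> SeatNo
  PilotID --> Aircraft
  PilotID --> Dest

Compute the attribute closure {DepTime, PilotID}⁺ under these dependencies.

Start with {DepTime, PilotID}.
PilotID --> Aircraft applies; add {Aircraft} → now {Aircraft, DepTime, PilotID}.
PilotID --> Dest applies; add {Dest} → now {Aircraft, DepTime, Dest, PilotID}.
No further FD applies.

{Aircraft, DepTime, Dest, PilotID}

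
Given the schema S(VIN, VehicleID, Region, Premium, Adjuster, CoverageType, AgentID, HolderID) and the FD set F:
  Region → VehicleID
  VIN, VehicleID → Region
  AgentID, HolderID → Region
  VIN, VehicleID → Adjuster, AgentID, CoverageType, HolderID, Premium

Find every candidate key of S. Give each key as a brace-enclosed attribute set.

Attributes never on any right-hand side: {VIN} — every candidate key must contain it.
Closure of {Region, VIN} is {Adjuster, AgentID, CoverageType, HolderID, Premium, Region, VIN, VehicleID}, the whole schema; {Region, VIN} is a candidate key.
Closure of {VIN, VehicleID} is {Adjuster, AgentID, CoverageType, HolderID, Premium, Region, VIN, VehicleID}, the whole schema; {VIN, VehicleID} is a candidate key.
Closure of {AgentID, HolderID, VIN} is {Adjuster, AgentID, CoverageType, HolderID, Premium, Region, VIN, VehicleID}, the whole schema; {AgentID, HolderID, VIN} is a candidate key.
These are minimal and exhaustive — every other superkey contains one of them.

{AgentID, HolderID, VIN}, {Region, VIN}, {VIN, VehicleID}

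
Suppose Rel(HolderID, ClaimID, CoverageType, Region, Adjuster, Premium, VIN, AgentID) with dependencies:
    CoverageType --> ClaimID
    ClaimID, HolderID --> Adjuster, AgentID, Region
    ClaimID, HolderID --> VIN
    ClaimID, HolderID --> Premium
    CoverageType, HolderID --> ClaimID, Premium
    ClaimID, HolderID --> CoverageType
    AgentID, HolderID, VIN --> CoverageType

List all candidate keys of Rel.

No FD produces {HolderID}, so it must be in every candidate key.
{ClaimID, HolderID}⁺ = {Adjuster, AgentID, ClaimID, CoverageType, HolderID, Premium, Region, VIN} — all of the relation — so {ClaimID, HolderID} is a candidate key.
{CoverageType, HolderID}⁺ = {Adjuster, AgentID, ClaimID, CoverageType, HolderID, Premium, Region, VIN} — all of the relation — so {CoverageType, HolderID} is a candidate key.
{AgentID, HolderID, VIN}⁺ = {Adjuster, AgentID, ClaimID, CoverageType, HolderID, Premium, Region, VIN} — all of the relation — so {AgentID, HolderID, VIN} is a candidate key.
These are minimal and exhaustive — every other superkey contains one of them.

{AgentID, HolderID, VIN}, {ClaimID, HolderID}, {CoverageType, HolderID}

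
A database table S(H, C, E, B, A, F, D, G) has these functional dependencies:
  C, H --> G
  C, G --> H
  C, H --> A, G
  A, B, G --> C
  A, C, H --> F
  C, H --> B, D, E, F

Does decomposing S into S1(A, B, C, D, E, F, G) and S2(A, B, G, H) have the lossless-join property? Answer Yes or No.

Yes

The shared attributes are {A, B, G} and {A, B, G}⁺ = {A, B, C, D, E, F, G, H}.
S1 is contained in that closure, so S1 ∩ S2 --> S1 holds and the join is lossless.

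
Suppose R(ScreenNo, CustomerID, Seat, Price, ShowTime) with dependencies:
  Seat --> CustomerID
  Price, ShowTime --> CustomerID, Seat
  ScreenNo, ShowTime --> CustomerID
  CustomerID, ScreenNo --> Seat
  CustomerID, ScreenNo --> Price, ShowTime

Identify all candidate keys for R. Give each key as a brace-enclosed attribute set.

{ScreenNo} never appears on the right of any FD, so every key must include it.
Closure of {CustomerID, ScreenNo} is {CustomerID, Price, ScreenNo, Seat, ShowTime}, the whole schema; {CustomerID, ScreenNo} is a candidate key.
Closure of {ScreenNo, Seat} is {CustomerID, Price, ScreenNo, Seat, ShowTime}, the whole schema; {ScreenNo, Seat} is a candidate key.
Closure of {ScreenNo, ShowTime} is {CustomerID, Price, ScreenNo, Seat, ShowTime}, the whole schema; {ScreenNo, ShowTime} is a candidate key.
Any other superkey properly contains one of these, so there are no further candidate keys.

{CustomerID, ScreenNo}, {ScreenNo, Seat}, {ScreenNo, ShowTime}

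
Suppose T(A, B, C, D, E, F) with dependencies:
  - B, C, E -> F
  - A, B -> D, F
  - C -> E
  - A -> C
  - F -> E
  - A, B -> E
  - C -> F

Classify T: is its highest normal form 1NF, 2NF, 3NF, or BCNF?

1NF

Candidate key: {A, B}. Prime attributes: {A, B}.
For B, C, E -> F we have {B, C, E}⁺ = {B, C, E, F}; {B, C, E} is not a superkey, so BCNF fails.
B, C, E -> F has non-prime {F} on the right and a non-superkey on the left, so 3NF fails.
Since {A} ⊂ {A, B} and {A}⁺ ⊇ {C, E, F} with {C, E, F} non-prime, there is a partial dependency; 2NF fails.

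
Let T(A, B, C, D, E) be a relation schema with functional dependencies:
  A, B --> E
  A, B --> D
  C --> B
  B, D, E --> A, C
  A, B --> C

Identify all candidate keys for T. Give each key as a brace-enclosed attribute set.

{A, B} is a candidate key since {A, B}⁺ = {A, B, C, D, E} covers every attribute.
{A, C} is a candidate key since {A, C}⁺ = {A, B, C, D, E} covers every attribute.
{B, D, E} is a candidate key since {B, D, E}⁺ = {A, B, C, D, E} covers every attribute.
{C, D, E} is a candidate key since {C, D, E}⁺ = {A, B, C, D, E} covers every attribute.
Any other superkey properly contains one of these, so there are no further candidate keys.

{A, B}, {A, C}, {B, D, E}, {C, D, E}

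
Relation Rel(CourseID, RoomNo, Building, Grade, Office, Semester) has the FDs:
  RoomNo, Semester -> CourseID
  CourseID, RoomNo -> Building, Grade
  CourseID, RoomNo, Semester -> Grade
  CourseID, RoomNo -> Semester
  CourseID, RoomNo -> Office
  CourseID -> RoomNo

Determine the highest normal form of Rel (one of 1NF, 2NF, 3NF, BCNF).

Candidate keys: {CourseID}, {RoomNo, Semester}. Prime attributes: {CourseID, RoomNo, Semester}.
Every FD has a superkey on the left, so the relation is in BCNF.

BCNF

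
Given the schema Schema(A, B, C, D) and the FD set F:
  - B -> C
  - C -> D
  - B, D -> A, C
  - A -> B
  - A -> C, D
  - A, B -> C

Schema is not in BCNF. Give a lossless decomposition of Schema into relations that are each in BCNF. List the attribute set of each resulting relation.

Candidate keys of the original relation: {A}, {B}.
In {A, B, C, D}, {C} is not a superkey ({C}⁺ restricted to this set is {C, D}), so split on C -> D into {C, D} and {A, B, C}.
{C, D}: every determinant is a superkey — BCNF.
{A, B, C}: every determinant is a superkey — BCNF.

{A, B, C}; {C, D}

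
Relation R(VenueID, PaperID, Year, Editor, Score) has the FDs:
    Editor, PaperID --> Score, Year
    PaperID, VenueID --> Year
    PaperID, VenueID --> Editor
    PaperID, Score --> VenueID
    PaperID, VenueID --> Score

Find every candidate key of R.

No FD produces {PaperID}, so it must be in every candidate key.
Closure of {Editor, PaperID} is {Editor, PaperID, Score, VenueID, Year}, the whole schema; {Editor, PaperID} is a candidate key.
Closure of {PaperID, Score} is {Editor, PaperID, Score, VenueID, Year}, the whole schema; {PaperID, Score} is a candidate key.
Closure of {PaperID, VenueID} is {Editor, PaperID, Score, VenueID, Year}, the whole schema; {PaperID, VenueID} is a candidate key.
These are minimal and exhaustive — every other superkey contains one of them.

{Editor, PaperID}, {PaperID, Score}, {PaperID, VenueID}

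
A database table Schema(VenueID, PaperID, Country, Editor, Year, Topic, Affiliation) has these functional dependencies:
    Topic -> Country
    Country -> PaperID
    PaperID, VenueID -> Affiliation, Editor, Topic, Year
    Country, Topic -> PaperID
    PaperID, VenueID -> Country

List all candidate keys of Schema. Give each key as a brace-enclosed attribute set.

{VenueID} never appears on the right of any FD, so every key must include it.
{Country, VenueID}⁺ = {Affiliation, Country, Editor, PaperID, Topic, VenueID, Year}, which is every attribute, so {Country, VenueID} is a candidate key.
{PaperID, VenueID}⁺ = {Affiliation, Country, Editor, PaperID, Topic, VenueID, Year}, which is every attribute, so {PaperID, VenueID} is a candidate key.
{Topic, VenueID}⁺ = {Affiliation, Country, Editor, PaperID, Topic, VenueID, Year}, which is every attribute, so {Topic, VenueID} is a candidate key.
No proper subset of any of these is a key, and no other minimal superkey exists.

{Country, VenueID}, {PaperID, VenueID}, {Topic, VenueID}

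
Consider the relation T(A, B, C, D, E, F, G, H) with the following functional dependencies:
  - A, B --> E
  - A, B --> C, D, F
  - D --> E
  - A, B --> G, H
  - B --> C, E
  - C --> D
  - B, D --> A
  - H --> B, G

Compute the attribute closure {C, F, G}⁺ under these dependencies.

{C, D, E, F, G}

Start with {C, F, G}.
C --> D applies; add {D} → now {C, D, F, G}.
D --> E applies; add {E} → now {C, D, E, F, G}.
No further FD applies.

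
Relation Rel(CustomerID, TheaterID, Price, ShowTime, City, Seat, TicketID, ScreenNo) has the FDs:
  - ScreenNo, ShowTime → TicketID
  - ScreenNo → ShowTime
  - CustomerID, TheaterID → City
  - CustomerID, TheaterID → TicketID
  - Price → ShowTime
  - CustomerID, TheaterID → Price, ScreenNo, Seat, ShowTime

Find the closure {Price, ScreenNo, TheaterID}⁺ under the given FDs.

{Price, ScreenNo, ShowTime, TheaterID, TicketID}

Start with {Price, ScreenNo, TheaterID}.
ScreenNo → ShowTime applies; add {ShowTime} → now {Price, ScreenNo, ShowTime, TheaterID}.
ScreenNo, ShowTime → TicketID applies; add {TicketID} → now {Price, ScreenNo, ShowTime, TheaterID, TicketID}.
No further FD applies.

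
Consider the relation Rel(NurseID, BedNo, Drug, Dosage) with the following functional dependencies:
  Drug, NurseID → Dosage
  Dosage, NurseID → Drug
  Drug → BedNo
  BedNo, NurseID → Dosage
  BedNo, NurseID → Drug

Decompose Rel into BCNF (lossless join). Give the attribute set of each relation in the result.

Candidate keys of the original relation: {BedNo, NurseID}, {Dosage, NurseID}, {Drug, NurseID}.
In {BedNo, Dosage, Drug, NurseID}, {Drug} is not a superkey ({Drug}⁺ restricted to this set is {BedNo, Drug}), so split on Drug → BedNo into {BedNo, Drug} and {Dosage, Drug, NurseID}.
{BedNo, Drug} has no BCNF violation.
{Dosage, Drug, NurseID} has no BCNF violation.

{BedNo, Drug}; {Dosage, Drug, NurseID}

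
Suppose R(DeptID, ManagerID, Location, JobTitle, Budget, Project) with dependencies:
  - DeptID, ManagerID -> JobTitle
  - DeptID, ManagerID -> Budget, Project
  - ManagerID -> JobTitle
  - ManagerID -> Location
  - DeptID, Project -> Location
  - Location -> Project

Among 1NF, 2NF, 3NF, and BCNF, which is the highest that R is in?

Candidate key: {DeptID, ManagerID}. Prime attributes: {DeptID, ManagerID}.
ManagerID -> JobTitle breaks BCNF: {ManagerID}⁺ = {JobTitle, Location, ManagerID, Project}, so {ManagerID} is not a superkey.
ManagerID -> JobTitle determines the non-prime attribute {JobTitle} from a non-superkey — 3NF is violated.
Since {ManagerID} ⊂ {DeptID, ManagerID} and {ManagerID}⁺ ⊇ {JobTitle, Location, Project} with {JobTitle, Location, Project} non-prime, there is a partial dependency; 2NF fails.

1NF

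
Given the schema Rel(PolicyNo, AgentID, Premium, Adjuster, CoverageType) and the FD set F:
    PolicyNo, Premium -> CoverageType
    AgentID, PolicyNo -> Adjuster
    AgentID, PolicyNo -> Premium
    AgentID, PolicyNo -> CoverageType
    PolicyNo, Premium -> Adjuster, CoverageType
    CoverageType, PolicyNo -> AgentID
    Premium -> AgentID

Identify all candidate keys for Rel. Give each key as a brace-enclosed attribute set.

{AgentID, PolicyNo}, {CoverageType, PolicyNo}, {PolicyNo, Premium}

Attributes never on any right-hand side: {PolicyNo} — every candidate key must contain it.
{AgentID, PolicyNo}⁺ = {Adjuster, AgentID, CoverageType, PolicyNo, Premium}, which is every attribute, so {AgentID, PolicyNo} is a candidate key.
{CoverageType, PolicyNo}⁺ = {Adjuster, AgentID, CoverageType, PolicyNo, Premium}, which is every attribute, so {CoverageType, PolicyNo} is a candidate key.
{PolicyNo, Premium}⁺ = {Adjuster, AgentID, CoverageType, PolicyNo, Premium}, which is every attribute, so {PolicyNo, Premium} is a candidate key.
No proper subset of any of these is a key, and no other minimal superkey exists.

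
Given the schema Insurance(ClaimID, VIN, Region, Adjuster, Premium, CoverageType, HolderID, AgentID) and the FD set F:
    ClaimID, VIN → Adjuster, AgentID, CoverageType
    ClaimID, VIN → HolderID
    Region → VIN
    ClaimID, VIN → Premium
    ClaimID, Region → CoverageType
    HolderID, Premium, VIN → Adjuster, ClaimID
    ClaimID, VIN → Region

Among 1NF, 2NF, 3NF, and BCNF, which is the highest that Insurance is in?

3NF

Candidate keys: {ClaimID, Region}, {ClaimID, VIN}, {HolderID, Premium, Region}, {HolderID, Premium, VIN}. Prime attributes: {ClaimID, HolderID, Premium, Region, VIN}.
Region → VIN: {Region}⁺ = {Region, VIN}, which is not all of the attributes, so the left side is not a superkey — BCNF is violated.
Its right-hand attributes {VIN} are all prime, as are those of every other non-superkey FD — the relation is in 3NF.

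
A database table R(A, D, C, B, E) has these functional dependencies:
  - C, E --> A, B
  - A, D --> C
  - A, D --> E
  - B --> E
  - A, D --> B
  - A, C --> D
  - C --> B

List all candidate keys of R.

{A, D}, {C}

{C} is a candidate key since {C}⁺ = {A, B, C, D, E} covers every attribute.
{A, D} is a candidate key since {A, D}⁺ = {A, B, C, D, E} covers every attribute.
Any other superkey properly contains one of these, so there are no further candidate keys.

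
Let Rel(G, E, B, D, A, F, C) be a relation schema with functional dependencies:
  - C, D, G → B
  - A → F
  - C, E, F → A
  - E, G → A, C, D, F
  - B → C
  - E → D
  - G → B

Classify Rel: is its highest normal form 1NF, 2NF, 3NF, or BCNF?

Candidate key: {E, G}. Prime attributes: {E, G}.
C, D, G → B: {C, D, G}⁺ = {B, C, D, G}, which is not all of the attributes, so the left side is not a superkey — BCNF is violated.
C, D, G → B has non-prime {B} on the right and a non-superkey on the left, so 3NF fails.
{E} is a proper subset of the key {E, G}, and {E}⁺ contains the non-prime attribute {D} — a partial dependency, so 2NF is violated.

1NF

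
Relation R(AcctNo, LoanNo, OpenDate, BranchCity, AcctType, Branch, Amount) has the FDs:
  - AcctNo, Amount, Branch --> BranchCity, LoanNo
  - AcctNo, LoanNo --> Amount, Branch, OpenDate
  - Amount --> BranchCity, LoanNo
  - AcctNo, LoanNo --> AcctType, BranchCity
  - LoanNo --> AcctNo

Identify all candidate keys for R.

{Amount}⁺ = {AcctNo, AcctType, Amount, Branch, BranchCity, LoanNo, OpenDate}, which is every attribute, so {Amount} is a candidate key.
{LoanNo}⁺ = {AcctNo, AcctType, Amount, Branch, BranchCity, LoanNo, OpenDate}, which is every attribute, so {LoanNo} is a candidate key.
These are minimal and exhaustive — every other superkey contains one of them.

{Amount}, {LoanNo}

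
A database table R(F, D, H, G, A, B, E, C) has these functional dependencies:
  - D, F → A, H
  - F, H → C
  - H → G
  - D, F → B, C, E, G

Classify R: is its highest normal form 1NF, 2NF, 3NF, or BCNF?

Candidate key: {D, F}. Prime attributes: {D, F}.
For F, H → C we have {F, H}⁺ = {C, F, G, H}; {F, H} is not a superkey, so BCNF fails.
Because {C} is non-prime and the left side of F, H → C is not a superkey, the relation is not in 3NF.
Checking every proper subset of each key, none determines a non-prime attribute — 2NF is satisfied.

2NF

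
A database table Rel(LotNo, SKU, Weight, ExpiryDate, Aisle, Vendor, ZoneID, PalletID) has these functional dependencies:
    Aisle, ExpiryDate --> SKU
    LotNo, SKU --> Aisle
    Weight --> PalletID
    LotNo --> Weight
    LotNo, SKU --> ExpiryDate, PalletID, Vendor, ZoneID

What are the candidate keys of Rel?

{Aisle, ExpiryDate, LotNo}, {LotNo, SKU}

No FD produces {LotNo}, so it must be in every candidate key.
{LotNo, SKU} is a candidate key since {LotNo, SKU}⁺ = {Aisle, ExpiryDate, LotNo, PalletID, SKU, Vendor, Weight, ZoneID} covers every attribute.
{Aisle, ExpiryDate, LotNo} is a candidate key since {Aisle, ExpiryDate, LotNo}⁺ = {Aisle, ExpiryDate, LotNo, PalletID, SKU, Vendor, Weight, ZoneID} covers every attribute.
No proper subset of any of these is a key, and no other minimal superkey exists.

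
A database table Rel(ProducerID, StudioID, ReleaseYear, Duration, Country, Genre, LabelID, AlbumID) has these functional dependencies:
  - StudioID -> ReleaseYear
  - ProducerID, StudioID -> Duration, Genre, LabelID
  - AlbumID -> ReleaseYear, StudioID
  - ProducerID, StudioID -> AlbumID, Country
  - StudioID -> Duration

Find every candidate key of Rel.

{AlbumID, ProducerID}, {ProducerID, StudioID}

{ProducerID} never appears on the right of any FD, so every key must include it.
Closure of {AlbumID, ProducerID} is {AlbumID, Country, Duration, Genre, LabelID, ProducerID, ReleaseYear, StudioID}, the whole schema; {AlbumID, ProducerID} is a candidate key.
Closure of {ProducerID, StudioID} is {AlbumID, Country, Duration, Genre, LabelID, ProducerID, ReleaseYear, StudioID}, the whole schema; {ProducerID, StudioID} is a candidate key.
Any other superkey properly contains one of these, so there are no further candidate keys.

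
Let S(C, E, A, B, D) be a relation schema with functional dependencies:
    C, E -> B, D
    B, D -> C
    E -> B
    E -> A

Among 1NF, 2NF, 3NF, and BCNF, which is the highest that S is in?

Candidate keys: {C, E}, {D, E}. Prime attributes: {C, D, E}.
For B, D -> C we have {B, D}⁺ = {B, C, D}; {B, D} is not a superkey, so BCNF fails.
E -> B determines the non-prime attribute {B} from a non-superkey — 3NF is violated.
The proper key subset {E} of {C, E} determines non-prime {A, B}, so the relation is not even in 2NF.

1NF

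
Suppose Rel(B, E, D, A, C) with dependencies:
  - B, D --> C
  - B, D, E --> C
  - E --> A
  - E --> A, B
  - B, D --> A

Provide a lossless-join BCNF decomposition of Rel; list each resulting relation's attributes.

{A, B, C, D}; {B, E}; {D, E}

Candidate key of the original relation: {D, E}.
Within {A, B, C, D, E}: {B, D}⁺ ∩ {A, B, C, D, E} = {A, B, C, D}, not the whole set, so B, D --> A, C violates BCNF; decompose into {A, B, C, D} and {B, D, E}.
{A, B, C, D}: every determinant is a superkey — BCNF.
Within {B, D, E}: {E}⁺ ∩ {B, D, E} = {B, E}, not the whole set, so E --> B violates BCNF; decompose into {B, E} and {D, E}.
{B, E}: every determinant is a superkey — BCNF.
{D, E}: every determinant is a superkey — BCNF.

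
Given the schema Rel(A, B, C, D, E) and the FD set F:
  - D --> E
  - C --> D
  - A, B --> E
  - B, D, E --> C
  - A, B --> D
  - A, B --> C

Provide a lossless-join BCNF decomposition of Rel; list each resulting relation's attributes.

Candidate key of the original relation: {A, B}.
{A, B, C, D, E}: {D} determines {D, E} here but is not a superkey — split on D --> E, giving {D, E} and {A, B, C, D}.
{D, E} has no BCNF violation.
{A, B, C, D}: {C} determines {C, D} here but is not a superkey — split on C --> D, giving {C, D} and {A, B, C}.
{C, D} has no BCNF violation.
{A, B, C} has no BCNF violation.

{A, B, C}; {C, D}; {D, E}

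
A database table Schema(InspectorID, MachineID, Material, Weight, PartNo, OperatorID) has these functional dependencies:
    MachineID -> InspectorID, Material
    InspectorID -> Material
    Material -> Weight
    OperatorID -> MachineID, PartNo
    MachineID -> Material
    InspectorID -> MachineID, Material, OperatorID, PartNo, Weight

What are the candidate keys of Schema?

{InspectorID}⁺ = {InspectorID, MachineID, Material, OperatorID, PartNo, Weight}, which is every attribute, so {InspectorID} is a candidate key.
{MachineID}⁺ = {InspectorID, MachineID, Material, OperatorID, PartNo, Weight}, which is every attribute, so {MachineID} is a candidate key.
{OperatorID}⁺ = {InspectorID, MachineID, Material, OperatorID, PartNo, Weight}, which is every attribute, so {OperatorID} is a candidate key.
Any other superkey properly contains one of these, so there are no further candidate keys.

{InspectorID}, {MachineID}, {OperatorID}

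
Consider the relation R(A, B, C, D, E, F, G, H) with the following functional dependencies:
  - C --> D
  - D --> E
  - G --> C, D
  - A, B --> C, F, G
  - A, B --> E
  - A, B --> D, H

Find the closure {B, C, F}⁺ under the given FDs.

{B, C, D, E, F}

Start with {B, C, F}.
C --> D applies; add {D} → now {B, C, D, F}.
D --> E applies; add {E} → now {B, C, D, E, F}.
No further FD applies.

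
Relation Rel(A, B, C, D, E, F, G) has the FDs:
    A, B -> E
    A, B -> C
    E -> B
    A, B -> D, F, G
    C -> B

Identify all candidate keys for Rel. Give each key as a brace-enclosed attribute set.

{A} never appears on the right of any FD, so every key must include it.
{A, B} is a candidate key since {A, B}⁺ = {A, B, C, D, E, F, G} covers every attribute.
{A, C} is a candidate key since {A, C}⁺ = {A, B, C, D, E, F, G} covers every attribute.
{A, E} is a candidate key since {A, E}⁺ = {A, B, C, D, E, F, G} covers every attribute.
No proper subset of any of these is a key, and no other minimal superkey exists.

{A, B}, {A, C}, {A, E}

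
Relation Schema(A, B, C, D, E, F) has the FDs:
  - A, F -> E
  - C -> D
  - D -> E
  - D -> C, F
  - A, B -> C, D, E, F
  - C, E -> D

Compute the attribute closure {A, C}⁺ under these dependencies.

Start with {A, C}.
C -> D applies; add {D} → now {A, C, D}.
D -> E applies; add {E} → now {A, C, D, E}.
D -> C, F applies; add {F} → now {A, C, D, E, F}.
No further FD applies.

{A, C, D, E, F}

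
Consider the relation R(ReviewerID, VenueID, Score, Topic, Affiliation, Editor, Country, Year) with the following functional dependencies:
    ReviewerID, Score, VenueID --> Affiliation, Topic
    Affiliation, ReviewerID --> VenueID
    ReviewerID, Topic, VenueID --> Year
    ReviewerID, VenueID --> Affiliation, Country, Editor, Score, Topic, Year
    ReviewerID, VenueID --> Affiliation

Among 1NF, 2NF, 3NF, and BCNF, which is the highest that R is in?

Candidate keys: {Affiliation, ReviewerID}, {ReviewerID, VenueID}. Prime attributes: {Affiliation, ReviewerID, VenueID}.
Each dependency's left side is a superkey — BCNF holds.

BCNF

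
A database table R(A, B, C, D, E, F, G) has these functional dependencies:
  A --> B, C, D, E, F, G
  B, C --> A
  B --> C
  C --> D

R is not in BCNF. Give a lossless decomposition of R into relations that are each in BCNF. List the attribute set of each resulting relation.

Candidate keys of the original relation: {A}, {B}.
{A, B, C, D, E, F, G}: {C} determines {C, D} here but is not a superkey — split on C --> D, giving {C, D} and {A, B, C, E, F, G}.
{C, D} is in BCNF.
{A, B, C, E, F, G} is in BCNF.

{A, B, C, E, F, G}; {C, D}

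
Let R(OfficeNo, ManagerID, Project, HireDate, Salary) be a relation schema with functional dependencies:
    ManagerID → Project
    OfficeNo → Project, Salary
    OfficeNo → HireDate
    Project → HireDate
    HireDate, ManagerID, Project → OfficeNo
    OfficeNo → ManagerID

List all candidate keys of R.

{ManagerID}, {OfficeNo}

{ManagerID}⁺ = {HireDate, ManagerID, OfficeNo, Project, Salary}, which is every attribute, so {ManagerID} is a candidate key.
{OfficeNo}⁺ = {HireDate, ManagerID, OfficeNo, Project, Salary}, which is every attribute, so {OfficeNo} is a candidate key.
No proper subset of any of these is a key, and no other minimal superkey exists.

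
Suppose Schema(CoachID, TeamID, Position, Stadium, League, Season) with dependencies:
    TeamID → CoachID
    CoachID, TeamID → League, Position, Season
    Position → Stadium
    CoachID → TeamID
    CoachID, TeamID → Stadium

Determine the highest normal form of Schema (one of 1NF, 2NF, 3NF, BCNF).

2NF

Candidate keys: {CoachID}, {TeamID}. Prime attributes: {CoachID, TeamID}.
Position → Stadium: {Position}⁺ = {Position, Stadium}, which is not all of the attributes, so the left side is not a superkey — BCNF is violated.
Position → Stadium determines the non-prime attribute {Stadium} from a non-superkey — 3NF is violated.
Every candidate key is a single attribute, so no partial dependency is possible; 2NF holds.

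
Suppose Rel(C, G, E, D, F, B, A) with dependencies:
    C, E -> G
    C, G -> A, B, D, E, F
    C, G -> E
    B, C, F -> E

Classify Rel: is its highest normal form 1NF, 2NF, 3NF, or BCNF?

BCNF

Candidate keys: {B, C, F}, {C, E}, {C, G}. Prime attributes: {B, C, E, F, G}.
Every FD has a superkey on the left, so the relation is in BCNF.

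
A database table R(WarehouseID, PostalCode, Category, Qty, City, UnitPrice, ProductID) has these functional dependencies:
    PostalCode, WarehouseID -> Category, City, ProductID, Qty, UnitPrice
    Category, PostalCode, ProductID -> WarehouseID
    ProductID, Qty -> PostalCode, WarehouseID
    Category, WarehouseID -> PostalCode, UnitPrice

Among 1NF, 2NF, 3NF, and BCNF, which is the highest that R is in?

BCNF

Candidate keys: {Category, PostalCode, ProductID}, {Category, WarehouseID}, {PostalCode, WarehouseID}, {ProductID, Qty}. Prime attributes: {Category, PostalCode, ProductID, Qty, WarehouseID}.
The left-hand side of every FD is a superkey, so BCNF is satisfied.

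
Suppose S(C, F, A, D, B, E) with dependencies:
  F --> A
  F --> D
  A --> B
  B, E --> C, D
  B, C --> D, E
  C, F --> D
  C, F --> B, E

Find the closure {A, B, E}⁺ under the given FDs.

Start with {A, B, E}.
B, E --> C, D applies; add {C, D} → now {A, B, C, D, E}.
No further FD applies.

{A, B, C, D, E}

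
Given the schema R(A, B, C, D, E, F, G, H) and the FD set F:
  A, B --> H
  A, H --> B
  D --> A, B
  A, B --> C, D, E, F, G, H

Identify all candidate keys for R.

{D}⁺ = {A, B, C, D, E, F, G, H}, which is every attribute, so {D} is a candidate key.
{A, B}⁺ = {A, B, C, D, E, F, G, H}, which is every attribute, so {A, B} is a candidate key.
{A, H}⁺ = {A, B, C, D, E, F, G, H}, which is every attribute, so {A, H} is a candidate key.
No proper subset of any of these is a key, and no other minimal superkey exists.

{A, B}, {A, H}, {D}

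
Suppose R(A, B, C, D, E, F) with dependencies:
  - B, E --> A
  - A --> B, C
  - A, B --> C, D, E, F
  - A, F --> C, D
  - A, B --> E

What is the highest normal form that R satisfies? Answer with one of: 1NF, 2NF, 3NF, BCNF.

Candidate keys: {A}, {B, E}. Prime attributes: {A, B, E}.
Each dependency's left side is a superkey — BCNF holds.

BCNF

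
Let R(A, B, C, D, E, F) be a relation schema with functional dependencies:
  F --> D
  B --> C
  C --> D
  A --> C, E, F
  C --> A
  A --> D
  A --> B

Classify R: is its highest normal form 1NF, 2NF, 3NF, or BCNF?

Candidate keys: {A}, {B}, {C}. Prime attributes: {A, B, C}.
F --> D breaks BCNF: {F}⁺ = {D, F}, so {F} is not a superkey.
Because {D} is non-prime and the left side of F --> D is not a superkey, the relation is not in 3NF.
All keys have size 1, which rules out partial dependencies — 2NF is satisfied.

2NF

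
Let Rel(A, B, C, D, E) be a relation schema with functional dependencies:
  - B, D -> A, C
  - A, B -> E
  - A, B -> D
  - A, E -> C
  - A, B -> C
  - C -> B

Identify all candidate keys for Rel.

{A, B}, {A, C}, {A, E}, {B, D}, {C, D}

{A, B}⁺ = {A, B, C, D, E} — all of the relation — so {A, B} is a candidate key.
{A, C}⁺ = {A, B, C, D, E} — all of the relation — so {A, C} is a candidate key.
{A, E}⁺ = {A, B, C, D, E} — all of the relation — so {A, E} is a candidate key.
{B, D}⁺ = {A, B, C, D, E} — all of the relation — so {B, D} is a candidate key.
{C, D}⁺ = {A, B, C, D, E} — all of the relation — so {C, D} is a candidate key.
These are minimal and exhaustive — every other superkey contains one of them.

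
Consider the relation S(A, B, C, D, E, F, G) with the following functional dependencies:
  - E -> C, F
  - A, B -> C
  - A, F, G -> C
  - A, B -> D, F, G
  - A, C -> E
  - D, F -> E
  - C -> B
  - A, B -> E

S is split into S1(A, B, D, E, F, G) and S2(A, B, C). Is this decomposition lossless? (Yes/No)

The shared attributes are {A, B} and {A, B}⁺ = {A, B, C, D, E, F, G}.
Since S1 ⊆ {A, B, C, D, E, F, G}, the intersection is a superkey of S1; the decomposition is lossless.

Yes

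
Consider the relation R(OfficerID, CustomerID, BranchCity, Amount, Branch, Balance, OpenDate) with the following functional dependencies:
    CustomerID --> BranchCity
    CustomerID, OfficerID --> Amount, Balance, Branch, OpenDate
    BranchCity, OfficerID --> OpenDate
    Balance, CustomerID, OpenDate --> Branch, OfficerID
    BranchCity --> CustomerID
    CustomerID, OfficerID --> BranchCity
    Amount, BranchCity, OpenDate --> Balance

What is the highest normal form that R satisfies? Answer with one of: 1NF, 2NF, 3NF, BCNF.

3NF

Candidate keys: {Amount, BranchCity, OpenDate}, {Amount, CustomerID, OpenDate}, {Balance, BranchCity, OpenDate}, {Balance, CustomerID, OpenDate}, {BranchCity, OfficerID}, {CustomerID, OfficerID}. Prime attributes: {Amount, Balance, BranchCity, CustomerID, OfficerID, OpenDate}.
CustomerID --> BranchCity breaks BCNF: {CustomerID}⁺ = {BranchCity, CustomerID}, so {CustomerID} is not a superkey.
Its right-hand attributes {BranchCity} are all prime, as are those of every other non-superkey FD — the relation is in 3NF.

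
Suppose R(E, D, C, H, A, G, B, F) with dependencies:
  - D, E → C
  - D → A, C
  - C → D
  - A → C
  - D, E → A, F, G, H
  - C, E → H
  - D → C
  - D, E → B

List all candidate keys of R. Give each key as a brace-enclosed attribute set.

No FD produces {E}, so it must be in every candidate key.
{A, E} is a candidate key since {A, E}⁺ = {A, B, C, D, E, F, G, H} covers every attribute.
{C, E} is a candidate key since {C, E}⁺ = {A, B, C, D, E, F, G, H} covers every attribute.
{D, E} is a candidate key since {D, E}⁺ = {A, B, C, D, E, F, G, H} covers every attribute.
These are minimal and exhaustive — every other superkey contains one of them.

{A, E}, {C, E}, {D, E}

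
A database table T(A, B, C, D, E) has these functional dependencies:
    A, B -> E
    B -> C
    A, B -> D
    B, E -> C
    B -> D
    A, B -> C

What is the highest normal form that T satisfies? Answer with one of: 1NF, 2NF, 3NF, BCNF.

1NF

Candidate key: {A, B}. Prime attributes: {A, B}.
B -> C breaks BCNF: {B}⁺ = {B, C, D}, so {B} is not a superkey.
Because {C} is non-prime and the left side of B -> C is not a superkey, the relation is not in 3NF.
The proper key subset {B} of {A, B} determines non-prime {C, D}, so the relation is not even in 2NF.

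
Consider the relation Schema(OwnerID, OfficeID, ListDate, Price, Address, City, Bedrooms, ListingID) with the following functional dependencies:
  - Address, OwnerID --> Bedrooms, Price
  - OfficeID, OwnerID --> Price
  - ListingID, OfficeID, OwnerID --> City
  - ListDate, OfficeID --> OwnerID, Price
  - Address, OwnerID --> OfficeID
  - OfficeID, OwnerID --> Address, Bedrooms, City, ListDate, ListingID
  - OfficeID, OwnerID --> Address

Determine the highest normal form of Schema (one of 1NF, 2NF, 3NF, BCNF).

BCNF

Candidate keys: {Address, OwnerID}, {ListDate, OfficeID}, {OfficeID, OwnerID}. Prime attributes: {Address, ListDate, OfficeID, OwnerID}.
Each dependency's left side is a superkey — BCNF holds.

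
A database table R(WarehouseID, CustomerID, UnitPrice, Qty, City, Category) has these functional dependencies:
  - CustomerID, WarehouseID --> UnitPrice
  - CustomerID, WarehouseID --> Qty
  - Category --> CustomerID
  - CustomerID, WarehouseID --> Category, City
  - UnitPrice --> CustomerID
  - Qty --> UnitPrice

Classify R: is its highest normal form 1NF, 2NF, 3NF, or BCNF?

Candidate keys: {Category, WarehouseID}, {CustomerID, WarehouseID}, {Qty, WarehouseID}, {UnitPrice, WarehouseID}. Prime attributes: {Category, CustomerID, Qty, UnitPrice, WarehouseID}.
Category --> CustomerID: {Category}⁺ = {Category, CustomerID}, which is not all of the attributes, so the left side is not a superkey — BCNF is violated.
Its right-hand attributes {CustomerID} are all prime, as are those of every other non-superkey FD — the relation is in 3NF.

3NF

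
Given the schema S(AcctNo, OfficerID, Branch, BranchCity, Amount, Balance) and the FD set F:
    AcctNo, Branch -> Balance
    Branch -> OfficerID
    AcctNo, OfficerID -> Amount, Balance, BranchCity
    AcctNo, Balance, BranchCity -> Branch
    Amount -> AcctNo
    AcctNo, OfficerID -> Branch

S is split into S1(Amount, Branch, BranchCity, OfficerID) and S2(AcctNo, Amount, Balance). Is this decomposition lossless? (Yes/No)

Common attributes: {Amount}; their closure is {AcctNo, Amount}.
The closure covers neither S1 nor S2 entirely; the join is not lossless.

No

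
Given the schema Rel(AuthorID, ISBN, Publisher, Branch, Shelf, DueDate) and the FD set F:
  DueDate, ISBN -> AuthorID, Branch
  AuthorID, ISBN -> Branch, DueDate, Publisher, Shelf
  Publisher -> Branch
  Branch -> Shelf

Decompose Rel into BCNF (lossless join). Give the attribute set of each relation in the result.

Candidate keys of the original relation: {AuthorID, ISBN}, {DueDate, ISBN}.
Within {AuthorID, Branch, DueDate, ISBN, Publisher, Shelf}: {Publisher}⁺ ∩ {AuthorID, Branch, DueDate, ISBN, Publisher, Shelf} = {Branch, Publisher, Shelf}, not the whole set, so Publisher -> Branch, Shelf violates BCNF; decompose into {Branch, Publisher, Shelf} and {AuthorID, DueDate, ISBN, Publisher}.
Within {Branch, Publisher, Shelf}: {Branch}⁺ ∩ {Branch, Publisher, Shelf} = {Branch, Shelf}, not the whole set, so Branch -> Shelf violates BCNF; decompose into {Branch, Shelf} and {Branch, Publisher}.
{Branch, Shelf}: every determinant is a superkey — BCNF.
{Branch, Publisher}: every determinant is a superkey — BCNF.
{AuthorID, DueDate, ISBN, Publisher}: every determinant is a superkey — BCNF.

{AuthorID, DueDate, ISBN, Publisher}; {Branch, Publisher}; {Branch, Shelf}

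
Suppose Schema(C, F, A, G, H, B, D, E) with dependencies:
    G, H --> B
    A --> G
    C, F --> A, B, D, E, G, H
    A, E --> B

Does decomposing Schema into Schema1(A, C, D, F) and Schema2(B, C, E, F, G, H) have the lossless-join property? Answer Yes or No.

Common attributes: {C, F}; their closure is {A, B, C, D, E, F, G, H}.
Schema1 is contained in that closure, so Schema1 ∩ Schema2 --> Schema1 holds and the join is lossless.

Yes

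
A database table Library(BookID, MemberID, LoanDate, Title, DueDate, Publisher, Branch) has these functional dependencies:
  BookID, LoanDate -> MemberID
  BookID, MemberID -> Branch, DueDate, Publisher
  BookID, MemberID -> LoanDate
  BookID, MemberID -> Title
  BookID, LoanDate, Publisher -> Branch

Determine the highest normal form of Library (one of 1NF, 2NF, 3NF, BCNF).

Candidate keys: {BookID, LoanDate}, {BookID, MemberID}. Prime attributes: {BookID, LoanDate, MemberID}.
The left-hand side of every FD is a superkey, so BCNF is satisfied.

BCNF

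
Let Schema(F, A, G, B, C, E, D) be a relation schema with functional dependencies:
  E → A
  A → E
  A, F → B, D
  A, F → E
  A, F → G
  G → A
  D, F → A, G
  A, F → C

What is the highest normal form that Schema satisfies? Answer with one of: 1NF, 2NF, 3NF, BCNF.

3NF

Candidate keys: {A, F}, {D, F}, {E, F}, {F, G}. Prime attributes: {A, D, E, F, G}.
E → A breaks BCNF: {E}⁺ = {A, E}, so {E} is not a superkey.
Since {A} ⊆ prime attributes and every other non-superkey FD also has a prime right side, the schema is in 3NF.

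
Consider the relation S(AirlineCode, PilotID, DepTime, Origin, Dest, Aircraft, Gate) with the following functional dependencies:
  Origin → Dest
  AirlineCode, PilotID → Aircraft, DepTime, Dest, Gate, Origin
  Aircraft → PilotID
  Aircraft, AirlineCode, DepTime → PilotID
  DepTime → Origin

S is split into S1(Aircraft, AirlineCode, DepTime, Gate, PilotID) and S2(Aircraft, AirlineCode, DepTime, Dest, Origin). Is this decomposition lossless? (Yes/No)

Common attributes: {Aircraft, AirlineCode, DepTime}; their closure is {Aircraft, AirlineCode, DepTime, Dest, Gate, Origin, PilotID}.
Since S1 ⊆ {Aircraft, AirlineCode, DepTime, Dest, Gate, Origin, PilotID}, the intersection is a superkey of S1; the decomposition is lossless.

Yes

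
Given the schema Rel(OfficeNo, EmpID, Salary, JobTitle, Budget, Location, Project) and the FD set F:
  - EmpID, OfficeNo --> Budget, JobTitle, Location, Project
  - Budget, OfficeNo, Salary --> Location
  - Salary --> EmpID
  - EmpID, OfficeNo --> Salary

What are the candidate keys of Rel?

{OfficeNo} never appears on the right of any FD, so every key must include it.
{EmpID, OfficeNo}⁺ = {Budget, EmpID, JobTitle, Location, OfficeNo, Project, Salary} — all of the relation — so {EmpID, OfficeNo} is a candidate key.
{OfficeNo, Salary}⁺ = {Budget, EmpID, JobTitle, Location, OfficeNo, Project, Salary} — all of the relation — so {OfficeNo, Salary} is a candidate key.
These are minimal and exhaustive — every other superkey contains one of them.

{EmpID, OfficeNo}, {OfficeNo, Salary}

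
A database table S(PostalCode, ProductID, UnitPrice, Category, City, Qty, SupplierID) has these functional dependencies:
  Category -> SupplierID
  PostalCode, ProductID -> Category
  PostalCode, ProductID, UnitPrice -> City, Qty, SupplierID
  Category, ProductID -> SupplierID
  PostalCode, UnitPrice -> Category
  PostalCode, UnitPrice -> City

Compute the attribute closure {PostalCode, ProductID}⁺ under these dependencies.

Start with {PostalCode, ProductID}.
PostalCode, ProductID -> Category applies; add {Category} → now {Category, PostalCode, ProductID}.
Category, ProductID -> SupplierID applies; add {SupplierID} → now {Category, PostalCode, ProductID, SupplierID}.
No further FD applies.

{Category, PostalCode, ProductID, SupplierID}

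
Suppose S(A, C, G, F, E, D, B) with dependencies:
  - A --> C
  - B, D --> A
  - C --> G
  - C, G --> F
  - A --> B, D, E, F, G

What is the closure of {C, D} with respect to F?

Start with {C, D}.
C --> G applies; add {G} → now {C, D, G}.
C, G --> F applies; add {F} → now {C, D, F, G}.
No further FD applies.

{C, D, F, G}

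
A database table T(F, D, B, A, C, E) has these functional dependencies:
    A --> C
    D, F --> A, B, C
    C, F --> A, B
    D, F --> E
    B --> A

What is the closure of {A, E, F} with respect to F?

{A, B, C, E, F}

Start with {A, E, F}.
A --> C applies; add {C} → now {A, C, E, F}.
C, F --> A, B applies; add {B} → now {A, B, C, E, F}.
No further FD applies.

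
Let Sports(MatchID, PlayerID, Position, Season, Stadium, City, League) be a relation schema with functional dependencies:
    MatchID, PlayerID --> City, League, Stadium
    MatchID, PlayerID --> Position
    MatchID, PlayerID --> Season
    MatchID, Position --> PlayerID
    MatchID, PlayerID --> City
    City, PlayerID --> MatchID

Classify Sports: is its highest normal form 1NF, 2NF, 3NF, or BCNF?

BCNF

Candidate keys: {City, PlayerID}, {MatchID, PlayerID}, {MatchID, Position}. Prime attributes: {City, MatchID, PlayerID, Position}.
Each dependency's left side is a superkey — BCNF holds.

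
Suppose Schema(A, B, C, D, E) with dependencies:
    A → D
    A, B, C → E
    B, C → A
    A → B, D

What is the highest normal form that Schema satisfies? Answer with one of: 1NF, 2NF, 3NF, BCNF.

Candidate keys: {A, C}, {B, C}. Prime attributes: {A, B, C}.
A → D: {A}⁺ = {A, B, D}, which is not all of the attributes, so the left side is not a superkey — BCNF is violated.
Because {D} is non-prime and the left side of A → D is not a superkey, the relation is not in 3NF.
The proper key subset {A} of {A, C} determines non-prime {D}, so the relation is not even in 2NF.

1NF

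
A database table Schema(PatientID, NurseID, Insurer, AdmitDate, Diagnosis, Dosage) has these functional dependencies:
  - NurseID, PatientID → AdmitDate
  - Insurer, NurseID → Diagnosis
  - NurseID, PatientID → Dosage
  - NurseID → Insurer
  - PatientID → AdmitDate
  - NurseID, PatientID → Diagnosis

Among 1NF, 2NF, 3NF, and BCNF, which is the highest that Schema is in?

1NF

Candidate key: {NurseID, PatientID}. Prime attributes: {NurseID, PatientID}.
For Insurer, NurseID → Diagnosis we have {Insurer, NurseID}⁺ = {Diagnosis, Insurer, NurseID}; {Insurer, NurseID} is not a superkey, so BCNF fails.
Insurer, NurseID → Diagnosis determines the non-prime attribute {Diagnosis} from a non-superkey — 3NF is violated.
The proper key subset {NurseID} of {NurseID, PatientID} determines non-prime {Diagnosis, Insurer}, so the relation is not even in 2NF.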